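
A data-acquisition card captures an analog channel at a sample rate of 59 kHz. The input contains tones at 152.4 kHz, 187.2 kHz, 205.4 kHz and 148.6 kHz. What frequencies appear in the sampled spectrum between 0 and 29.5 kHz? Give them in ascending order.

fs/2 = 29.5 kHz.
152.4 kHz mod fs = 34.4 kHz.
34.4 kHz > fs/2 = 29.5 kHz, folds to fs − 34.4 kHz = 24.6 kHz.
187.2 kHz mod fs = 10.2 kHz.
10.2 kHz ≤ fs/2 = 29.5 kHz, appears at 10.2 kHz.
205.4 kHz mod fs = 28.4 kHz.
28.4 kHz ≤ fs/2 = 29.5 kHz, appears at 28.4 kHz.
148.6 kHz mod fs = 30.6 kHz.
30.6 kHz > fs/2 = 29.5 kHz, folds to fs − 30.6 kHz = 28.4 kHz.
Distinct values: {10.2 kHz, 24.6 kHz, 28.4 kHz}.

10.2 kHz, 24.6 kHz, 28.4 kHz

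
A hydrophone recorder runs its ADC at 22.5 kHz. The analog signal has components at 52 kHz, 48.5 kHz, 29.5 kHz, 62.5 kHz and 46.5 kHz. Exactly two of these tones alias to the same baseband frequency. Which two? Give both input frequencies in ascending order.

29.5 kHz, 52 kHz

fs/2 = 11.25 kHz.
52 kHz mod fs = 7 kHz.
7 kHz ≤ fs/2 = 11.25 kHz, appears at 7 kHz.
48.5 kHz mod fs = 3.5 kHz.
3.5 kHz ≤ fs/2 = 11.25 kHz, appears at 3.5 kHz.
29.5 kHz mod fs = 7 kHz.
7 kHz ≤ fs/2 = 11.25 kHz, appears at 7 kHz.
62.5 kHz mod fs = 17.5 kHz.
17.5 kHz > fs/2 = 11.25 kHz, folds to fs − 17.5 kHz = 5 kHz.
46.5 kHz mod fs = 1.5 kHz.
1.5 kHz ≤ fs/2 = 11.25 kHz, appears at 1.5 kHz.
29.5 kHz and 52 kHz both map to 7 kHz.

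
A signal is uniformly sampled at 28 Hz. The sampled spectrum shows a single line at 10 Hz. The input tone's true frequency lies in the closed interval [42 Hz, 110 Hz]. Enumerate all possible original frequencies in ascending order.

46 Hz, 66 Hz, 74 Hz, 94 Hz, 102 Hz

Frequencies that alias to 10 Hz are k·fs ± 10 Hz for integer k ≥ 0.
k=0: 10 Hz.
k=1: 18 Hz, 38 Hz.
k=2: 46 Hz, 66 Hz.
k=3: 74 Hz, 94 Hz.
k=4: 102 Hz, 122 Hz.
k=5: 130 Hz, 150 Hz.
Within [42 Hz, 110 Hz]: 46 Hz, 66 Hz, 74 Hz, 94 Hz, 102 Hz.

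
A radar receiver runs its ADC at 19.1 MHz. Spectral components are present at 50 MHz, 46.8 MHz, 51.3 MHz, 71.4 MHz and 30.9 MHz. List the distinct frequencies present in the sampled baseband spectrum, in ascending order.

5 MHz, 6 MHz, 7.3 MHz, 8.6 MHz

fs/2 = 9.55 MHz.
50 MHz mod fs = 11.8 MHz.
11.8 MHz > fs/2 = 9.55 MHz, folds to fs − 11.8 MHz = 7.3 MHz.
46.8 MHz mod fs = 8.6 MHz.
8.6 MHz ≤ fs/2 = 9.55 MHz, appears at 8.6 MHz.
51.3 MHz mod fs = 13.1 MHz.
13.1 MHz > fs/2 = 9.55 MHz, folds to fs − 13.1 MHz = 6 MHz.
71.4 MHz mod fs = 14.1 MHz.
14.1 MHz > fs/2 = 9.55 MHz, folds to fs − 14.1 MHz = 5 MHz.
30.9 MHz mod fs = 11.8 MHz.
11.8 MHz > fs/2 = 9.55 MHz, folds to fs − 11.8 MHz = 7.3 MHz.
Distinct values: {5 MHz, 6 MHz, 7.3 MHz, 8.6 MHz}.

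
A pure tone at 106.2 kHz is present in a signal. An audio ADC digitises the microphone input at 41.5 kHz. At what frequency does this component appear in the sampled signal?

18.3 kHz

106.2 kHz mod fs = 23.2 kHz.
23.2 kHz > fs/2 = 20.75 kHz, folds to fs − 23.2 kHz = 18.3 kHz.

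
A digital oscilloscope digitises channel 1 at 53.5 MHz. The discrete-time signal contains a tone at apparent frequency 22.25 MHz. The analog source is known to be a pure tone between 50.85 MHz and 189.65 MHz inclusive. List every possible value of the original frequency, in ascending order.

75.75 MHz, 84.75 MHz, 129.25 MHz, 138.25 MHz, 182.75 MHz

Frequencies that alias to 22.25 MHz are k·fs ± 22.25 MHz for integer k ≥ 0.
k=0: 22.25 MHz.
k=1: 31.25 MHz, 75.75 MHz.
k=2: 84.75 MHz, 129.25 MHz.
k=3: 138.25 MHz, 182.75 MHz.
k=4: 191.75 MHz, 236.25 MHz.
Within [50.85 MHz, 189.65 MHz]: 75.75 MHz, 84.75 MHz, 129.25 MHz, 138.25 MHz, 182.75 MHz.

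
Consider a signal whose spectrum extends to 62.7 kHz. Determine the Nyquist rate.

125.4 kHz

Nyquist rate = 2 × 62.7 kHz = 125.4 kHz.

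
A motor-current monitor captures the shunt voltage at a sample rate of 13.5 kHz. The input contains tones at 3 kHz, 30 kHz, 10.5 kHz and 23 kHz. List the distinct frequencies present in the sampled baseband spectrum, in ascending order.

3 kHz, 4 kHz

fs/2 = 6.75 kHz.
3 kHz ≤ fs/2 = 6.75 kHz, passes unchanged.
30 kHz mod fs = 3 kHz.
3 kHz ≤ fs/2 = 6.75 kHz, appears at 3 kHz.
10.5 kHz > fs/2 = 6.75 kHz, folds to fs − 10.5 kHz = 3 kHz.
23 kHz mod fs = 9.5 kHz.
9.5 kHz > fs/2 = 6.75 kHz, folds to fs − 9.5 kHz = 4 kHz.
Distinct values: {3 kHz, 4 kHz}.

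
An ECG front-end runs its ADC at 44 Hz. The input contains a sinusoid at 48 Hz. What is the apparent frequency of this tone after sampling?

48 Hz mod fs = 4 Hz.
4 Hz ≤ fs/2 = 22 Hz, appears at 4 Hz.

4 Hz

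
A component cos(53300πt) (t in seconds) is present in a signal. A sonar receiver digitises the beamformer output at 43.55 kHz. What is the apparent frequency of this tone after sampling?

ω = 53300π rad/s → f = ω/(2π) = 26650 Hz = 26.65 kHz.
26.65 kHz > fs/2 = 21.775 kHz, folds to fs − 26.65 kHz = 16.9 kHz.

16.9 kHz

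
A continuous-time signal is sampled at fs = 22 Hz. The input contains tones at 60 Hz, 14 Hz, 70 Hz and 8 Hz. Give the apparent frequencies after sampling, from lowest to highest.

4 Hz, 6 Hz, 8 Hz

fs/2 = 11 Hz.
60 Hz mod fs = 16 Hz.
16 Hz > fs/2 = 11 Hz, folds to fs − 16 Hz = 6 Hz.
14 Hz > fs/2 = 11 Hz, folds to fs − 14 Hz = 8 Hz.
70 Hz mod fs = 4 Hz.
4 Hz ≤ fs/2 = 11 Hz, appears at 4 Hz.
8 Hz ≤ fs/2 = 11 Hz, passes unchanged.
Distinct values: {4 Hz, 6 Hz, 8 Hz}.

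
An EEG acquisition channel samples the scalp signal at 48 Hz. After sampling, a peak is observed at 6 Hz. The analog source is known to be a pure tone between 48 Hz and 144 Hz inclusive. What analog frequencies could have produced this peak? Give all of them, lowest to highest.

Frequencies that alias to 6 Hz are k·fs ± 6 Hz for integer k ≥ 0.
k=0: 6 Hz.
k=1: 42 Hz, 54 Hz.
k=2: 90 Hz, 102 Hz.
k=3: 138 Hz, 150 Hz.
k=4: 186 Hz, 198 Hz.
Within [48 Hz, 144 Hz]: 54 Hz, 90 Hz, 102 Hz, 138 Hz.

54 Hz, 90 Hz, 102 Hz, 138 Hz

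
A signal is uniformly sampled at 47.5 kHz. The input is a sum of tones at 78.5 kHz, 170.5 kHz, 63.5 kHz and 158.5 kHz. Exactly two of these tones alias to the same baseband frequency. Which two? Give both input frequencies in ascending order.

fs/2 = 23.75 kHz.
78.5 kHz mod fs = 31 kHz.
31 kHz > fs/2 = 23.75 kHz, folds to fs − 31 kHz = 16.5 kHz.
170.5 kHz mod fs = 28 kHz.
28 kHz > fs/2 = 23.75 kHz, folds to fs − 28 kHz = 19.5 kHz.
63.5 kHz mod fs = 16 kHz.
16 kHz ≤ fs/2 = 23.75 kHz, appears at 16 kHz.
158.5 kHz mod fs = 16 kHz.
16 kHz ≤ fs/2 = 23.75 kHz, appears at 16 kHz.
63.5 kHz and 158.5 kHz both map to 16 kHz.

63.5 kHz, 158.5 kHz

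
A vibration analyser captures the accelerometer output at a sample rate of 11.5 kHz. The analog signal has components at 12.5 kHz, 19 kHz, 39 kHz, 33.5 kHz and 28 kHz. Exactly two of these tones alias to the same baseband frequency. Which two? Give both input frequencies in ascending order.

12.5 kHz, 33.5 kHz

fs/2 = 5.75 kHz.
12.5 kHz mod fs = 1 kHz.
1 kHz ≤ fs/2 = 5.75 kHz, appears at 1 kHz.
19 kHz mod fs = 7.5 kHz.
7.5 kHz > fs/2 = 5.75 kHz, folds to fs − 7.5 kHz = 4 kHz.
39 kHz mod fs = 4.5 kHz.
4.5 kHz ≤ fs/2 = 5.75 kHz, appears at 4.5 kHz.
33.5 kHz mod fs = 10.5 kHz.
10.5 kHz > fs/2 = 5.75 kHz, folds to fs − 10.5 kHz = 1 kHz.
28 kHz mod fs = 5 kHz.
5 kHz ≤ fs/2 = 5.75 kHz, appears at 5 kHz.
12.5 kHz and 33.5 kHz both map to 1 kHz.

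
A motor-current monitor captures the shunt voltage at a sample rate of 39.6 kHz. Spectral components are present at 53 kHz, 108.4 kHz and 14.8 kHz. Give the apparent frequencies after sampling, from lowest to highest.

fs/2 = 19.8 kHz.
53 kHz mod fs = 13.4 kHz.
13.4 kHz ≤ fs/2 = 19.8 kHz, appears at 13.4 kHz.
108.4 kHz mod fs = 29.2 kHz.
29.2 kHz > fs/2 = 19.8 kHz, folds to fs − 29.2 kHz = 10.4 kHz.
14.8 kHz ≤ fs/2 = 19.8 kHz, passes unchanged.
Distinct values: {10.4 kHz, 13.4 kHz, 14.8 kHz}.

10.4 kHz, 13.4 kHz, 14.8 kHz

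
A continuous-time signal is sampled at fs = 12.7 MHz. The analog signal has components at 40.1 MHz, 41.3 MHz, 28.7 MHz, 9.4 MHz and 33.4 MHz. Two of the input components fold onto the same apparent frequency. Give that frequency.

3.3 MHz

fs/2 = 6.35 MHz.
40.1 MHz mod fs = 2 MHz.
2 MHz ≤ fs/2 = 6.35 MHz, appears at 2 MHz.
41.3 MHz mod fs = 3.2 MHz.
3.2 MHz ≤ fs/2 = 6.35 MHz, appears at 3.2 MHz.
28.7 MHz mod fs = 3.3 MHz.
3.3 MHz ≤ fs/2 = 6.35 MHz, appears at 3.3 MHz.
9.4 MHz > fs/2 = 6.35 MHz, folds to fs − 9.4 MHz = 3.3 MHz.
33.4 MHz mod fs = 8 MHz.
8 MHz > fs/2 = 6.35 MHz, folds to fs − 8 MHz = 4.7 MHz.
9.4 MHz and 28.7 MHz both map to 3.3 MHz.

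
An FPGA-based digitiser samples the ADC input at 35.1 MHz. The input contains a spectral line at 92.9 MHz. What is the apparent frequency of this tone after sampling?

92.9 MHz mod fs = 22.7 MHz.
22.7 MHz > fs/2 = 17.55 MHz, folds to fs − 22.7 MHz = 12.4 MHz.

12.4 MHz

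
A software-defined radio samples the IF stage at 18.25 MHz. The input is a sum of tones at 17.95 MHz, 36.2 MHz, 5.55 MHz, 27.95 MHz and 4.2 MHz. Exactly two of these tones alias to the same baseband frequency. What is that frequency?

fs/2 = 9.125 MHz.
17.95 MHz > fs/2 = 9.125 MHz, folds to fs − 17.95 MHz = 0.3 MHz.
36.2 MHz mod fs = 17.95 MHz.
17.95 MHz > fs/2 = 9.125 MHz, folds to fs − 17.95 MHz = 0.3 MHz.
5.55 MHz ≤ fs/2 = 9.125 MHz, passes unchanged.
27.95 MHz mod fs = 9.7 MHz.
9.7 MHz > fs/2 = 9.125 MHz, folds to fs − 9.7 MHz = 8.55 MHz.
4.2 MHz ≤ fs/2 = 9.125 MHz, passes unchanged.
17.95 MHz and 36.2 MHz both map to 0.3 MHz.

0.3 MHz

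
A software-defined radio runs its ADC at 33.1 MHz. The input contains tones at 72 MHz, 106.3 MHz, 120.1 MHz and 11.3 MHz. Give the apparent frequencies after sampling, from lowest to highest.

5.8 MHz, 7 MHz, 11.3 MHz, 12.3 MHz

fs/2 = 16.55 MHz.
72 MHz mod fs = 5.8 MHz.
5.8 MHz ≤ fs/2 = 16.55 MHz, appears at 5.8 MHz.
106.3 MHz mod fs = 7 MHz.
7 MHz ≤ fs/2 = 16.55 MHz, appears at 7 MHz.
120.1 MHz mod fs = 20.8 MHz.
20.8 MHz > fs/2 = 16.55 MHz, folds to fs − 20.8 MHz = 12.3 MHz.
11.3 MHz ≤ fs/2 = 16.55 MHz, passes unchanged.
Distinct values: {5.8 MHz, 7 MHz, 11.3 MHz, 12.3 MHz}.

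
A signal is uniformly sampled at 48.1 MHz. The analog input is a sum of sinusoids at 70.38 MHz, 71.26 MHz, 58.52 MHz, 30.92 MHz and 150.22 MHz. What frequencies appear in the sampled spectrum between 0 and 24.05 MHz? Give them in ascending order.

5.92 MHz, 10.42 MHz, 17.18 MHz, 22.28 MHz, 23.16 MHz

fs/2 = 24.05 MHz.
70.38 MHz mod fs = 22.28 MHz.
22.28 MHz ≤ fs/2 = 24.05 MHz, appears at 22.28 MHz.
71.26 MHz mod fs = 23.16 MHz.
23.16 MHz ≤ fs/2 = 24.05 MHz, appears at 23.16 MHz.
58.52 MHz mod fs = 10.42 MHz.
10.42 MHz ≤ fs/2 = 24.05 MHz, appears at 10.42 MHz.
30.92 MHz > fs/2 = 24.05 MHz, folds to fs − 30.92 MHz = 17.18 MHz.
150.22 MHz mod fs = 5.92 MHz.
5.92 MHz ≤ fs/2 = 24.05 MHz, appears at 5.92 MHz.
Distinct values: {5.92 MHz, 10.42 MHz, 17.18 MHz, 22.28 MHz, 23.16 MHz}.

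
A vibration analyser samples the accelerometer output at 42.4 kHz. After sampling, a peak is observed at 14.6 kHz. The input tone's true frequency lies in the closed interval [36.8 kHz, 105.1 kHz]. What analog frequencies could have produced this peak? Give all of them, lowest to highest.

Frequencies that alias to 14.6 kHz are k·fs ± 14.6 kHz for integer k ≥ 0.
k=0: 14.6 kHz.
k=1: 27.8 kHz, 57 kHz.
k=2: 70.2 kHz, 99.4 kHz.
k=3: 112.6 kHz, 141.8 kHz.
Within [36.8 kHz, 105.1 kHz]: 57 kHz, 70.2 kHz, 99.4 kHz.

57 kHz, 70.2 kHz, 99.4 kHz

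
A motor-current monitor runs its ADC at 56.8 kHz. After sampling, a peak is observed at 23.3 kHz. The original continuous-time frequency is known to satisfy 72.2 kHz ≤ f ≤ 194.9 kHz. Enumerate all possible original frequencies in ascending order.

80.1 kHz, 90.3 kHz, 136.9 kHz, 147.1 kHz, 193.7 kHz

Frequencies that alias to 23.3 kHz are k·fs ± 23.3 kHz for integer k ≥ 0.
k=0: 23.3 kHz.
k=1: 33.5 kHz, 80.1 kHz.
k=2: 90.3 kHz, 136.9 kHz.
k=3: 147.1 kHz, 193.7 kHz.
k=4: 203.9 kHz, 250.5 kHz.
Within [72.2 kHz, 194.9 kHz]: 80.1 kHz, 90.3 kHz, 136.9 kHz, 147.1 kHz, 193.7 kHz.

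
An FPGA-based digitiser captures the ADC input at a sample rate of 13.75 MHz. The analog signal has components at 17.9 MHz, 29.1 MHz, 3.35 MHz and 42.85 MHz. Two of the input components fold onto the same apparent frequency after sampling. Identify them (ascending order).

29.1 MHz, 42.85 MHz

fs/2 = 6.875 MHz.
17.9 MHz mod fs = 4.15 MHz.
4.15 MHz ≤ fs/2 = 6.875 MHz, appears at 4.15 MHz.
29.1 MHz mod fs = 1.6 MHz.
1.6 MHz ≤ fs/2 = 6.875 MHz, appears at 1.6 MHz.
3.35 MHz ≤ fs/2 = 6.875 MHz, passes unchanged.
42.85 MHz mod fs = 1.6 MHz.
1.6 MHz ≤ fs/2 = 6.875 MHz, appears at 1.6 MHz.
29.1 MHz and 42.85 MHz both map to 1.6 MHz.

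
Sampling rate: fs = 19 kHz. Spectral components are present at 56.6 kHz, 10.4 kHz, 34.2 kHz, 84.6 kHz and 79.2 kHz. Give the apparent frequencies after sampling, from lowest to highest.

0.4 kHz, 3.2 kHz, 3.8 kHz, 8.6 kHz

fs/2 = 9.5 kHz.
56.6 kHz mod fs = 18.6 kHz.
18.6 kHz > fs/2 = 9.5 kHz, folds to fs − 18.6 kHz = 0.4 kHz.
10.4 kHz > fs/2 = 9.5 kHz, folds to fs − 10.4 kHz = 8.6 kHz.
34.2 kHz mod fs = 15.2 kHz.
15.2 kHz > fs/2 = 9.5 kHz, folds to fs − 15.2 kHz = 3.8 kHz.
84.6 kHz mod fs = 8.6 kHz.
8.6 kHz ≤ fs/2 = 9.5 kHz, appears at 8.6 kHz.
79.2 kHz mod fs = 3.2 kHz.
3.2 kHz ≤ fs/2 = 9.5 kHz, appears at 3.2 kHz.
Distinct values: {0.4 kHz, 3.2 kHz, 3.8 kHz, 8.6 kHz}.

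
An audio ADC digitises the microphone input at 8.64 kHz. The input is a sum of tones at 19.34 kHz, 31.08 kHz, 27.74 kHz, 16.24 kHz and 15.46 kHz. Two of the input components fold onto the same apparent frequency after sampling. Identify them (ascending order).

15.46 kHz, 27.74 kHz

fs/2 = 4.32 kHz.
19.34 kHz mod fs = 2.06 kHz.
2.06 kHz ≤ fs/2 = 4.32 kHz, appears at 2.06 kHz.
31.08 kHz mod fs = 5.16 kHz.
5.16 kHz > fs/2 = 4.32 kHz, folds to fs − 5.16 kHz = 3.48 kHz.
27.74 kHz mod fs = 1.82 kHz.
1.82 kHz ≤ fs/2 = 4.32 kHz, appears at 1.82 kHz.
16.24 kHz mod fs = 7.6 kHz.
7.6 kHz > fs/2 = 4.32 kHz, folds to fs − 7.6 kHz = 1.04 kHz.
15.46 kHz mod fs = 6.82 kHz.
6.82 kHz > fs/2 = 4.32 kHz, folds to fs − 6.82 kHz = 1.82 kHz.
15.46 kHz and 27.74 kHz both map to 1.82 kHz.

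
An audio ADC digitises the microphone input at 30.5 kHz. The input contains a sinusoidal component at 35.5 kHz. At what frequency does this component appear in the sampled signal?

35.5 kHz mod fs = 5 kHz.
5 kHz ≤ fs/2 = 15.25 kHz, appears at 5 kHz.

5 kHz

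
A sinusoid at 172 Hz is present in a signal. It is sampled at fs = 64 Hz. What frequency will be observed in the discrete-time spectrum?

20 Hz

172 Hz mod fs = 44 Hz.
44 Hz > fs/2 = 32 Hz, folds to fs − 44 Hz = 20 Hz.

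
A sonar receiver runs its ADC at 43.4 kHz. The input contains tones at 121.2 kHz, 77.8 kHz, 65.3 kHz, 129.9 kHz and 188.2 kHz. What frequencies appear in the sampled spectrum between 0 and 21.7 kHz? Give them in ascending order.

fs/2 = 21.7 kHz.
121.2 kHz mod fs = 34.4 kHz.
34.4 kHz > fs/2 = 21.7 kHz, folds to fs − 34.4 kHz = 9 kHz.
77.8 kHz mod fs = 34.4 kHz.
34.4 kHz > fs/2 = 21.7 kHz, folds to fs − 34.4 kHz = 9 kHz.
65.3 kHz mod fs = 21.9 kHz.
21.9 kHz > fs/2 = 21.7 kHz, folds to fs − 21.9 kHz = 21.5 kHz.
129.9 kHz mod fs = 43.1 kHz.
43.1 kHz > fs/2 = 21.7 kHz, folds to fs − 43.1 kHz = 0.3 kHz.
188.2 kHz mod fs = 14.6 kHz.
14.6 kHz ≤ fs/2 = 21.7 kHz, appears at 14.6 kHz.
Distinct values: {0.3 kHz, 9 kHz, 14.6 kHz, 21.5 kHz}.

0.3 kHz, 9 kHz, 14.6 kHz, 21.5 kHz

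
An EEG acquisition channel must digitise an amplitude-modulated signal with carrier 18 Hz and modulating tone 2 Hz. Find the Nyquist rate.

AM sidebands sit at fc ± fm = 16 Hz and 20 Hz.
Highest-frequency component: 20 Hz.
Nyquist rate = 2 × 20 Hz = 40 Hz.

40 Hz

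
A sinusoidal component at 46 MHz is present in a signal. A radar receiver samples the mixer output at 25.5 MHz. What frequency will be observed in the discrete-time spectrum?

46 MHz mod fs = 20.5 MHz.
20.5 MHz > fs/2 = 12.75 MHz, folds to fs − 20.5 MHz = 5 MHz.

5 MHz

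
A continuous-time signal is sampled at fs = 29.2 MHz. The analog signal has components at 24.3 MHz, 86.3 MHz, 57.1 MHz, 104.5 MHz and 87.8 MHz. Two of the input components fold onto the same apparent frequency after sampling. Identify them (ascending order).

fs/2 = 14.6 MHz.
24.3 MHz > fs/2 = 14.6 MHz, folds to fs − 24.3 MHz = 4.9 MHz.
86.3 MHz mod fs = 27.9 MHz.
27.9 MHz > fs/2 = 14.6 MHz, folds to fs − 27.9 MHz = 1.3 MHz.
57.1 MHz mod fs = 27.9 MHz.
27.9 MHz > fs/2 = 14.6 MHz, folds to fs − 27.9 MHz = 1.3 MHz.
104.5 MHz mod fs = 16.9 MHz.
16.9 MHz > fs/2 = 14.6 MHz, folds to fs − 16.9 MHz = 12.3 MHz.
87.8 MHz mod fs = 0.2 MHz.
0.2 MHz ≤ fs/2 = 14.6 MHz, appears at 0.2 MHz.
57.1 MHz and 86.3 MHz both map to 1.3 MHz.

57.1 MHz, 86.3 MHz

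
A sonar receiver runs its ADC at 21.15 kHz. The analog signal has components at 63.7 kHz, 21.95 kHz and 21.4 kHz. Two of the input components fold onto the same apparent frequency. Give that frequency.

fs/2 = 10.575 kHz.
63.7 kHz mod fs = 0.25 kHz.
0.25 kHz ≤ fs/2 = 10.575 kHz, appears at 0.25 kHz.
21.95 kHz mod fs = 0.8 kHz.
0.8 kHz ≤ fs/2 = 10.575 kHz, appears at 0.8 kHz.
21.4 kHz mod fs = 0.25 kHz.
0.25 kHz ≤ fs/2 = 10.575 kHz, appears at 0.25 kHz.
21.4 kHz and 63.7 kHz both map to 0.25 kHz.

0.25 kHz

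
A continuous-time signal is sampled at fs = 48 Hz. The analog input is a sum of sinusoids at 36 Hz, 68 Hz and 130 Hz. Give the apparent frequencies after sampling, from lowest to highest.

fs/2 = 24 Hz.
36 Hz > fs/2 = 24 Hz, folds to fs − 36 Hz = 12 Hz.
68 Hz mod fs = 20 Hz.
20 Hz ≤ fs/2 = 24 Hz, appears at 20 Hz.
130 Hz mod fs = 34 Hz.
34 Hz > fs/2 = 24 Hz, folds to fs − 34 Hz = 14 Hz.
Distinct values: {12 Hz, 14 Hz, 20 Hz}.

12 Hz, 14 Hz, 20 Hz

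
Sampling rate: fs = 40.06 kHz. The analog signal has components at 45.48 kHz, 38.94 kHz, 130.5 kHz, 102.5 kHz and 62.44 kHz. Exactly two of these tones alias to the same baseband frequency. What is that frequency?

17.68 kHz

fs/2 = 20.03 kHz.
45.48 kHz mod fs = 5.42 kHz.
5.42 kHz ≤ fs/2 = 20.03 kHz, appears at 5.42 kHz.
38.94 kHz > fs/2 = 20.03 kHz, folds to fs − 38.94 kHz = 1.12 kHz.
130.5 kHz mod fs = 10.32 kHz.
10.32 kHz ≤ fs/2 = 20.03 kHz, appears at 10.32 kHz.
102.5 kHz mod fs = 22.38 kHz.
22.38 kHz > fs/2 = 20.03 kHz, folds to fs − 22.38 kHz = 17.68 kHz.
62.44 kHz mod fs = 22.38 kHz.
22.38 kHz > fs/2 = 20.03 kHz, folds to fs − 22.38 kHz = 17.68 kHz.
62.44 kHz and 102.5 kHz both map to 17.68 kHz.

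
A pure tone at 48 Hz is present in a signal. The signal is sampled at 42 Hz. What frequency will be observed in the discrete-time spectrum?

48 Hz mod fs = 6 Hz.
6 Hz ≤ fs/2 = 21 Hz, appears at 6 Hz.

6 Hz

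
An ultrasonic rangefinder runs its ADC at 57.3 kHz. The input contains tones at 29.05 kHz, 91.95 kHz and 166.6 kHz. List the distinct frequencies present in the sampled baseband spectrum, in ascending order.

fs/2 = 28.65 kHz.
29.05 kHz > fs/2 = 28.65 kHz, folds to fs − 29.05 kHz = 28.25 kHz.
91.95 kHz mod fs = 34.65 kHz.
34.65 kHz > fs/2 = 28.65 kHz, folds to fs − 34.65 kHz = 22.65 kHz.
166.6 kHz mod fs = 52 kHz.
52 kHz > fs/2 = 28.65 kHz, folds to fs − 52 kHz = 5.3 kHz.
Distinct values: {5.3 kHz, 22.65 kHz, 28.25 kHz}.

5.3 kHz, 22.65 kHz, 28.25 kHz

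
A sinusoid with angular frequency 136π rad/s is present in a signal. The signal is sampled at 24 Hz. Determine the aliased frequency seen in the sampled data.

ω = 136π rad/s → f = ω/(2π) = 68 Hz.
68 Hz mod fs = 20 Hz.
20 Hz > fs/2 = 12 Hz, folds to fs − 20 Hz = 4 Hz.

4 Hz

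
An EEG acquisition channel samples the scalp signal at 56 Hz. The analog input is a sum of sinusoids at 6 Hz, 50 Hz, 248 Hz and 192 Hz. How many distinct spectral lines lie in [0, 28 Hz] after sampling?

fs/2 = 28 Hz.
6 Hz ≤ fs/2 = 28 Hz, passes unchanged.
50 Hz > fs/2 = 28 Hz, folds to fs − 50 Hz = 6 Hz.
248 Hz mod fs = 24 Hz.
24 Hz ≤ fs/2 = 28 Hz, appears at 24 Hz.
192 Hz mod fs = 24 Hz.
24 Hz ≤ fs/2 = 28 Hz, appears at 24 Hz.
Distinct values: {6 Hz, 24 Hz} → 2.

2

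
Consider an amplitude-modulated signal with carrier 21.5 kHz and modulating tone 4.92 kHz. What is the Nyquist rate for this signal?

AM sidebands sit at fc ± fm = 16.58 kHz and 26.42 kHz.
Highest-frequency component: 26.42 kHz.
Nyquist rate = 2 × 26.42 kHz = 52.84 kHz.

52.84 kHz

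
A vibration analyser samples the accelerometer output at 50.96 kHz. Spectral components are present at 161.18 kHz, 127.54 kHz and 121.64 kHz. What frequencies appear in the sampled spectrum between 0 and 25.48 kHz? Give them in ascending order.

fs/2 = 25.48 kHz.
161.18 kHz mod fs = 8.3 kHz.
8.3 kHz ≤ fs/2 = 25.48 kHz, appears at 8.3 kHz.
127.54 kHz mod fs = 25.62 kHz.
25.62 kHz > fs/2 = 25.48 kHz, folds to fs − 25.62 kHz = 25.34 kHz.
121.64 kHz mod fs = 19.72 kHz.
19.72 kHz ≤ fs/2 = 25.48 kHz, appears at 19.72 kHz.
Distinct values: {8.3 kHz, 19.72 kHz, 25.34 kHz}.

8.3 kHz, 19.72 kHz, 25.34 kHz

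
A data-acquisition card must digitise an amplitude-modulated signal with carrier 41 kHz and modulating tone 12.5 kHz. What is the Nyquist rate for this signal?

AM sidebands sit at fc ± fm = 28.5 kHz and 53.5 kHz.
Highest-frequency component: 53.5 kHz.
Nyquist rate = 2 × 53.5 kHz = 107 kHz.

107 kHz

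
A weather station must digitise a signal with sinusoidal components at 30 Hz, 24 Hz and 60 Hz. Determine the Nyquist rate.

Highest-frequency component: 60 Hz.
Nyquist rate = 2 × 60 Hz = 120 Hz.

120 Hz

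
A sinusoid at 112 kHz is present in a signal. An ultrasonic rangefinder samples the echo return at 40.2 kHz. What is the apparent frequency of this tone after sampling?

112 kHz mod fs = 31.6 kHz.
31.6 kHz > fs/2 = 20.1 kHz, folds to fs − 31.6 kHz = 8.6 kHz.

8.6 kHz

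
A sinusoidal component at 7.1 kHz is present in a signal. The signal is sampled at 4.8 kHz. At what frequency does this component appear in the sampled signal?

7.1 kHz mod fs = 2.3 kHz.
2.3 kHz ≤ fs/2 = 2.4 kHz, appears at 2.3 kHz.

2.3 kHz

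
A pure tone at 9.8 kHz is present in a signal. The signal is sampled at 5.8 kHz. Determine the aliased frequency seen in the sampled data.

9.8 kHz mod fs = 4 kHz.
4 kHz > fs/2 = 2.9 kHz, folds to fs − 4 kHz = 1.8 kHz.

1.8 kHz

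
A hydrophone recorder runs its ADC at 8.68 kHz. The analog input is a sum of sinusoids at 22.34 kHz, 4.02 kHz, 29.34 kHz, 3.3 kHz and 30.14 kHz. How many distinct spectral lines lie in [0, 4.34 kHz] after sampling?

4

fs/2 = 4.34 kHz.
22.34 kHz mod fs = 4.98 kHz.
4.98 kHz > fs/2 = 4.34 kHz, folds to fs − 4.98 kHz = 3.7 kHz.
4.02 kHz ≤ fs/2 = 4.34 kHz, passes unchanged.
29.34 kHz mod fs = 3.3 kHz.
3.3 kHz ≤ fs/2 = 4.34 kHz, appears at 3.3 kHz.
3.3 kHz ≤ fs/2 = 4.34 kHz, passes unchanged.
30.14 kHz mod fs = 4.1 kHz.
4.1 kHz ≤ fs/2 = 4.34 kHz, appears at 4.1 kHz.
Distinct values: {3.3 kHz, 3.7 kHz, 4.02 kHz, 4.1 kHz} → 4.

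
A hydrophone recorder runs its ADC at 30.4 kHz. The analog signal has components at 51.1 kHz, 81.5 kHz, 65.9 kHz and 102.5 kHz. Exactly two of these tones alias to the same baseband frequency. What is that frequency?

fs/2 = 15.2 kHz.
51.1 kHz mod fs = 20.7 kHz.
20.7 kHz > fs/2 = 15.2 kHz, folds to fs − 20.7 kHz = 9.7 kHz.
81.5 kHz mod fs = 20.7 kHz.
20.7 kHz > fs/2 = 15.2 kHz, folds to fs − 20.7 kHz = 9.7 kHz.
65.9 kHz mod fs = 5.1 kHz.
5.1 kHz ≤ fs/2 = 15.2 kHz, appears at 5.1 kHz.
102.5 kHz mod fs = 11.3 kHz.
11.3 kHz ≤ fs/2 = 15.2 kHz, appears at 11.3 kHz.
51.1 kHz and 81.5 kHz both map to 9.7 kHz.

9.7 kHz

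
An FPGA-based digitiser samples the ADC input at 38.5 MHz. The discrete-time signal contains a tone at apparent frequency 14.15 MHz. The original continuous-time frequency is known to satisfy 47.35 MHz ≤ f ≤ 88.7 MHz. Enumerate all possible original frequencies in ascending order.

52.65 MHz, 62.85 MHz

Frequencies that alias to 14.15 MHz are k·fs ± 14.15 MHz for integer k ≥ 0.
k=0: 14.15 MHz.
k=1: 24.35 MHz, 52.65 MHz.
k=2: 62.85 MHz, 91.15 MHz.
k=3: 101.35 MHz, 129.65 MHz.
Within [47.35 MHz, 88.7 MHz]: 52.65 MHz, 62.85 MHz.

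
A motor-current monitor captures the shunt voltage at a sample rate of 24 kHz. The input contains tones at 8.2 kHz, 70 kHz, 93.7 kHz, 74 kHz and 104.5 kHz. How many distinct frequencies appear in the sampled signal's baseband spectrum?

4

fs/2 = 12 kHz.
8.2 kHz ≤ fs/2 = 12 kHz, passes unchanged.
70 kHz mod fs = 22 kHz.
22 kHz > fs/2 = 12 kHz, folds to fs − 22 kHz = 2 kHz.
93.7 kHz mod fs = 21.7 kHz.
21.7 kHz > fs/2 = 12 kHz, folds to fs − 21.7 kHz = 2.3 kHz.
74 kHz mod fs = 2 kHz.
2 kHz ≤ fs/2 = 12 kHz, appears at 2 kHz.
104.5 kHz mod fs = 8.5 kHz.
8.5 kHz ≤ fs/2 = 12 kHz, appears at 8.5 kHz.
Distinct values: {2 kHz, 2.3 kHz, 8.2 kHz, 8.5 kHz} → 4.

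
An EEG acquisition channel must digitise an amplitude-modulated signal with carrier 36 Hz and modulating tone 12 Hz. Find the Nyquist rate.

AM sidebands sit at fc ± fm = 24 Hz and 48 Hz.
Highest-frequency component: 48 Hz.
Nyquist rate = 2 × 48 Hz = 96 Hz.

96 Hz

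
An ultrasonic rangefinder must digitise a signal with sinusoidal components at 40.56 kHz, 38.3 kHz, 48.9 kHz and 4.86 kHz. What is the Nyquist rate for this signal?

97.8 kHz

Highest-frequency component: 48.9 kHz.
Nyquist rate = 2 × 48.9 kHz = 97.8 kHz.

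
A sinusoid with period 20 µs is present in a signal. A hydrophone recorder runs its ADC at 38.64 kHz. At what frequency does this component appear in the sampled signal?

T = 20 µs → f = 1/T = 50 kHz.
50 kHz mod fs = 11.36 kHz.
11.36 kHz ≤ fs/2 = 19.32 kHz, appears at 11.36 kHz.

11.36 kHz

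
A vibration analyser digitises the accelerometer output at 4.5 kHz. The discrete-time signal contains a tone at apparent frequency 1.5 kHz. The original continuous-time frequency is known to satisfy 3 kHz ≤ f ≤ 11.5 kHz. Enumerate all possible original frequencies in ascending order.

3 kHz, 6 kHz, 7.5 kHz, 10.5 kHz

Frequencies that alias to 1.5 kHz are k·fs ± 1.5 kHz for integer k ≥ 0.
k=0: 1.5 kHz.
k=1: 3 kHz, 6 kHz.
k=2: 7.5 kHz, 10.5 kHz.
k=3: 12 kHz, 15 kHz.
Within [3 kHz, 11.5 kHz]: 3 kHz, 6 kHz, 7.5 kHz, 10.5 kHz.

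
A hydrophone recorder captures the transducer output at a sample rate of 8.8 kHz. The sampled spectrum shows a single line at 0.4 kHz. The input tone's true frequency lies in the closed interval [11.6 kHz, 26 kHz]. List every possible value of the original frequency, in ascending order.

Frequencies that alias to 0.4 kHz are k·fs ± 0.4 kHz for integer k ≥ 0.
k=0: 0.4 kHz.
k=1: 8.4 kHz, 9.2 kHz.
k=2: 17.2 kHz, 18 kHz.
k=3: 26 kHz, 26.8 kHz.
k=4: 34.8 kHz, 35.6 kHz.
Within [11.6 kHz, 26 kHz]: 17.2 kHz, 18 kHz, 26 kHz.

17.2 kHz, 18 kHz, 26 kHz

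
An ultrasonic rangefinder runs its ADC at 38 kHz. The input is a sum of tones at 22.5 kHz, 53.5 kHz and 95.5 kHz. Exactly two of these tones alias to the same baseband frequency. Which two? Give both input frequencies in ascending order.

fs/2 = 19 kHz.
22.5 kHz > fs/2 = 19 kHz, folds to fs − 22.5 kHz = 15.5 kHz.
53.5 kHz mod fs = 15.5 kHz.
15.5 kHz ≤ fs/2 = 19 kHz, appears at 15.5 kHz.
95.5 kHz mod fs = 19.5 kHz.
19.5 kHz > fs/2 = 19 kHz, folds to fs − 19.5 kHz = 18.5 kHz.
22.5 kHz and 53.5 kHz both map to 15.5 kHz.

22.5 kHz, 53.5 kHz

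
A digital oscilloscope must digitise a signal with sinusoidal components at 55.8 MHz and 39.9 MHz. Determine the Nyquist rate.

Highest-frequency component: 55.8 MHz.
Nyquist rate = 2 × 55.8 MHz = 111.6 MHz.

111.6 MHz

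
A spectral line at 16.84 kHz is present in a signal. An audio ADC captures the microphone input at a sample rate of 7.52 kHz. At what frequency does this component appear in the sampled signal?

1.8 kHz

16.84 kHz mod fs = 1.8 kHz.
1.8 kHz ≤ fs/2 = 3.76 kHz, appears at 1.8 kHz.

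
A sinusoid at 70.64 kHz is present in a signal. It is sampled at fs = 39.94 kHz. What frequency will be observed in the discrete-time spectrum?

9.24 kHz

70.64 kHz mod fs = 30.7 kHz.
30.7 kHz > fs/2 = 19.97 kHz, folds to fs − 30.7 kHz = 9.24 kHz.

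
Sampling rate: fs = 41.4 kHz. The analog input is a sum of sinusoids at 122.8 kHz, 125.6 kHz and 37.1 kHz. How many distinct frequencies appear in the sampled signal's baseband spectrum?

2

fs/2 = 20.7 kHz.
122.8 kHz mod fs = 40 kHz.
40 kHz > fs/2 = 20.7 kHz, folds to fs − 40 kHz = 1.4 kHz.
125.6 kHz mod fs = 1.4 kHz.
1.4 kHz ≤ fs/2 = 20.7 kHz, appears at 1.4 kHz.
37.1 kHz > fs/2 = 20.7 kHz, folds to fs − 37.1 kHz = 4.3 kHz.
Distinct values: {1.4 kHz, 4.3 kHz} → 2.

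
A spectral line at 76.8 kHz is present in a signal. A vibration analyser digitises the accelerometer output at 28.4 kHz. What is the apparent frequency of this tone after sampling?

8.4 kHz

76.8 kHz mod fs = 20 kHz.
20 kHz > fs/2 = 14.2 kHz, folds to fs − 20 kHz = 8.4 kHz.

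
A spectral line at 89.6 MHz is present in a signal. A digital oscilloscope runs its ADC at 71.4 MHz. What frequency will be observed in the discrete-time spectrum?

18.2 MHz

89.6 MHz mod fs = 18.2 MHz.
18.2 MHz ≤ fs/2 = 35.7 MHz, appears at 18.2 MHz.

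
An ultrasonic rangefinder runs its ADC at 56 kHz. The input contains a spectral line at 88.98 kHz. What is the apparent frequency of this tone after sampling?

88.98 kHz mod fs = 32.98 kHz.
32.98 kHz > fs/2 = 28 kHz, folds to fs − 32.98 kHz = 23.02 kHz.

23.02 kHz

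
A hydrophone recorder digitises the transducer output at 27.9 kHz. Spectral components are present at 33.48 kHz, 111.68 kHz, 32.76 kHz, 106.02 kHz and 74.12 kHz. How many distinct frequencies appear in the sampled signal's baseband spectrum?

4

fs/2 = 13.95 kHz.
33.48 kHz mod fs = 5.58 kHz.
5.58 kHz ≤ fs/2 = 13.95 kHz, appears at 5.58 kHz.
111.68 kHz mod fs = 0.08 kHz.
0.08 kHz ≤ fs/2 = 13.95 kHz, appears at 0.08 kHz.
32.76 kHz mod fs = 4.86 kHz.
4.86 kHz ≤ fs/2 = 13.95 kHz, appears at 4.86 kHz.
106.02 kHz mod fs = 22.32 kHz.
22.32 kHz > fs/2 = 13.95 kHz, folds to fs − 22.32 kHz = 5.58 kHz.
74.12 kHz mod fs = 18.32 kHz.
18.32 kHz > fs/2 = 13.95 kHz, folds to fs − 18.32 kHz = 9.58 kHz.
Distinct values: {0.08 kHz, 4.86 kHz, 5.58 kHz, 9.58 kHz} → 4.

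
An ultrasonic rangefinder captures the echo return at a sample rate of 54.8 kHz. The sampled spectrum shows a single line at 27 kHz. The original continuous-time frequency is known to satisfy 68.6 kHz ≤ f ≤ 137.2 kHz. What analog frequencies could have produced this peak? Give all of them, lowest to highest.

Frequencies that alias to 27 kHz are k·fs ± 27 kHz for integer k ≥ 0.
k=0: 27 kHz.
k=1: 27.8 kHz, 81.8 kHz.
k=2: 82.6 kHz, 136.6 kHz.
k=3: 137.4 kHz, 191.4 kHz.
Within [68.6 kHz, 137.2 kHz]: 81.8 kHz, 82.6 kHz, 136.6 kHz.

81.8 kHz, 82.6 kHz, 136.6 kHz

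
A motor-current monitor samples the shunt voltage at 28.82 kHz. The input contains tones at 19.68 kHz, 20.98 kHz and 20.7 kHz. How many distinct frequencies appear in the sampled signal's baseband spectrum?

3

fs/2 = 14.41 kHz.
19.68 kHz > fs/2 = 14.41 kHz, folds to fs − 19.68 kHz = 9.14 kHz.
20.98 kHz > fs/2 = 14.41 kHz, folds to fs − 20.98 kHz = 7.84 kHz.
20.7 kHz > fs/2 = 14.41 kHz, folds to fs − 20.7 kHz = 8.12 kHz.
Distinct values: {7.84 kHz, 8.12 kHz, 9.14 kHz} → 3.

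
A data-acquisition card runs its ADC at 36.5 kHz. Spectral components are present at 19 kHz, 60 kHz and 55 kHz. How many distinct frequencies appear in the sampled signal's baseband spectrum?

fs/2 = 18.25 kHz.
19 kHz > fs/2 = 18.25 kHz, folds to fs − 19 kHz = 17.5 kHz.
60 kHz mod fs = 23.5 kHz.
23.5 kHz > fs/2 = 18.25 kHz, folds to fs − 23.5 kHz = 13 kHz.
55 kHz mod fs = 18.5 kHz.
18.5 kHz > fs/2 = 18.25 kHz, folds to fs − 18.5 kHz = 18 kHz.
Distinct values: {13 kHz, 17.5 kHz, 18 kHz} → 3.

3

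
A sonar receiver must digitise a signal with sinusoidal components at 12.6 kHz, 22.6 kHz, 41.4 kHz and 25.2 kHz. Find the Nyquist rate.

Highest-frequency component: 41.4 kHz.
Nyquist rate = 2 × 41.4 kHz = 82.8 kHz.

82.8 kHz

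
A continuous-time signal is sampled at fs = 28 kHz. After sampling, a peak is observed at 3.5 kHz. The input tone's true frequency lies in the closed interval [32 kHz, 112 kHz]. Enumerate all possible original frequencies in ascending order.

52.5 kHz, 59.5 kHz, 80.5 kHz, 87.5 kHz, 108.5 kHz

Frequencies that alias to 3.5 kHz are k·fs ± 3.5 kHz for integer k ≥ 0.
k=0: 3.5 kHz.
k=1: 24.5 kHz, 31.5 kHz.
k=2: 52.5 kHz, 59.5 kHz.
k=3: 80.5 kHz, 87.5 kHz.
k=4: 108.5 kHz, 115.5 kHz.
k=5: 136.5 kHz, 143.5 kHz.
Within [32 kHz, 112 kHz]: 52.5 kHz, 59.5 kHz, 80.5 kHz, 87.5 kHz, 108.5 kHz.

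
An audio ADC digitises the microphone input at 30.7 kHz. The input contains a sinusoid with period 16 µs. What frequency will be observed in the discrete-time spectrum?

1.1 kHz

T = 16 µs → f = 1/T = 62.5 kHz.
62.5 kHz mod fs = 1.1 kHz.
1.1 kHz ≤ fs/2 = 15.35 kHz, appears at 1.1 kHz.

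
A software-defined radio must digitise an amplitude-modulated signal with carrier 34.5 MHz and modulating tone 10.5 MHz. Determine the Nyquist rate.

AM sidebands sit at fc ± fm = 24 MHz and 45 MHz.
Highest-frequency component: 45 MHz.
Nyquist rate = 2 × 45 MHz = 90 MHz.

90 MHz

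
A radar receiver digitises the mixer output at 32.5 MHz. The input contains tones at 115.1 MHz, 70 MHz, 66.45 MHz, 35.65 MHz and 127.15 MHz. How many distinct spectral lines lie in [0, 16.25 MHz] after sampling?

fs/2 = 16.25 MHz.
115.1 MHz mod fs = 17.6 MHz.
17.6 MHz > fs/2 = 16.25 MHz, folds to fs − 17.6 MHz = 14.9 MHz.
70 MHz mod fs = 5 MHz.
5 MHz ≤ fs/2 = 16.25 MHz, appears at 5 MHz.
66.45 MHz mod fs = 1.45 MHz.
1.45 MHz ≤ fs/2 = 16.25 MHz, appears at 1.45 MHz.
35.65 MHz mod fs = 3.15 MHz.
3.15 MHz ≤ fs/2 = 16.25 MHz, appears at 3.15 MHz.
127.15 MHz mod fs = 29.65 MHz.
29.65 MHz > fs/2 = 16.25 MHz, folds to fs − 29.65 MHz = 2.85 MHz.
Distinct values: {1.45 MHz, 2.85 MHz, 3.15 MHz, 5 MHz, 14.9 MHz} → 5.

5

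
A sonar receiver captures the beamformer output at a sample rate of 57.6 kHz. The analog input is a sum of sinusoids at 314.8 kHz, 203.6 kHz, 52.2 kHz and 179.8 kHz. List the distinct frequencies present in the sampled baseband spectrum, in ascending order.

5.4 kHz, 7 kHz, 26.8 kHz

fs/2 = 28.8 kHz.
314.8 kHz mod fs = 26.8 kHz.
26.8 kHz ≤ fs/2 = 28.8 kHz, appears at 26.8 kHz.
203.6 kHz mod fs = 30.8 kHz.
30.8 kHz > fs/2 = 28.8 kHz, folds to fs − 30.8 kHz = 26.8 kHz.
52.2 kHz > fs/2 = 28.8 kHz, folds to fs − 52.2 kHz = 5.4 kHz.
179.8 kHz mod fs = 7 kHz.
7 kHz ≤ fs/2 = 28.8 kHz, appears at 7 kHz.
Distinct values: {5.4 kHz, 7 kHz, 26.8 kHz}.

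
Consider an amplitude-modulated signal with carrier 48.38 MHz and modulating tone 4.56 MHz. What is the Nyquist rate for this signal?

105.88 MHz

AM sidebands sit at fc ± fm = 43.82 MHz and 52.94 MHz.
Highest-frequency component: 52.94 MHz.
Nyquist rate = 2 × 52.94 MHz = 105.88 MHz.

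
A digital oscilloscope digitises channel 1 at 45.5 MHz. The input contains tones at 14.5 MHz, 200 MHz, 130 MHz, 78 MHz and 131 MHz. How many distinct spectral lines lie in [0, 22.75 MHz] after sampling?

fs/2 = 22.75 MHz.
14.5 MHz ≤ fs/2 = 22.75 MHz, passes unchanged.
200 MHz mod fs = 18 MHz.
18 MHz ≤ fs/2 = 22.75 MHz, appears at 18 MHz.
130 MHz mod fs = 39 MHz.
39 MHz > fs/2 = 22.75 MHz, folds to fs − 39 MHz = 6.5 MHz.
78 MHz mod fs = 32.5 MHz.
32.5 MHz > fs/2 = 22.75 MHz, folds to fs − 32.5 MHz = 13 MHz.
131 MHz mod fs = 40 MHz.
40 MHz > fs/2 = 22.75 MHz, folds to fs − 40 MHz = 5.5 MHz.
Distinct values: {5.5 MHz, 6.5 MHz, 13 MHz, 14.5 MHz, 18 MHz} → 5.

5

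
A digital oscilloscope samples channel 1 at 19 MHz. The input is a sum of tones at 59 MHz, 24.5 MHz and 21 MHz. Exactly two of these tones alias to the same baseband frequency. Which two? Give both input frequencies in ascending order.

fs/2 = 9.5 MHz.
59 MHz mod fs = 2 MHz.
2 MHz ≤ fs/2 = 9.5 MHz, appears at 2 MHz.
24.5 MHz mod fs = 5.5 MHz.
5.5 MHz ≤ fs/2 = 9.5 MHz, appears at 5.5 MHz.
21 MHz mod fs = 2 MHz.
2 MHz ≤ fs/2 = 9.5 MHz, appears at 2 MHz.
21 MHz and 59 MHz both map to 2 MHz.

21 MHz, 59 MHz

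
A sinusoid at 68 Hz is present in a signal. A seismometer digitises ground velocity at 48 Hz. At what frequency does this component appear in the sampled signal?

20 Hz

68 Hz mod fs = 20 Hz.
20 Hz ≤ fs/2 = 24 Hz, appears at 20 Hz.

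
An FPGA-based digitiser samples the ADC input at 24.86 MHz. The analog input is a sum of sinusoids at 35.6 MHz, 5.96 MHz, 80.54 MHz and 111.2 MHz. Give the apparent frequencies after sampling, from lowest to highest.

5.96 MHz, 10.74 MHz, 11.76 MHz

fs/2 = 12.43 MHz.
35.6 MHz mod fs = 10.74 MHz.
10.74 MHz ≤ fs/2 = 12.43 MHz, appears at 10.74 MHz.
5.96 MHz ≤ fs/2 = 12.43 MHz, passes unchanged.
80.54 MHz mod fs = 5.96 MHz.
5.96 MHz ≤ fs/2 = 12.43 MHz, appears at 5.96 MHz.
111.2 MHz mod fs = 11.76 MHz.
11.76 MHz ≤ fs/2 = 12.43 MHz, appears at 11.76 MHz.
Distinct values: {5.96 MHz, 10.74 MHz, 11.76 MHz}.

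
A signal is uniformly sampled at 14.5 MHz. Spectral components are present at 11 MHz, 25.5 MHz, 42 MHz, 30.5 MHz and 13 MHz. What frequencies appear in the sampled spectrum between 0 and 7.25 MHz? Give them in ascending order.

1.5 MHz, 3.5 MHz

fs/2 = 7.25 MHz.
11 MHz > fs/2 = 7.25 MHz, folds to fs − 11 MHz = 3.5 MHz.
25.5 MHz mod fs = 11 MHz.
11 MHz > fs/2 = 7.25 MHz, folds to fs − 11 MHz = 3.5 MHz.
42 MHz mod fs = 13 MHz.
13 MHz > fs/2 = 7.25 MHz, folds to fs − 13 MHz = 1.5 MHz.
30.5 MHz mod fs = 1.5 MHz.
1.5 MHz ≤ fs/2 = 7.25 MHz, appears at 1.5 MHz.
13 MHz > fs/2 = 7.25 MHz, folds to fs − 13 MHz = 1.5 MHz.
Distinct values: {1.5 MHz, 3.5 MHz}.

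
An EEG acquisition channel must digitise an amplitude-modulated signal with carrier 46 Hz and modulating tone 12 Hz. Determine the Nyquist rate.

AM sidebands sit at fc ± fm = 34 Hz and 58 Hz.
Highest-frequency component: 58 Hz.
Nyquist rate = 2 × 58 Hz = 116 Hz.

116 Hz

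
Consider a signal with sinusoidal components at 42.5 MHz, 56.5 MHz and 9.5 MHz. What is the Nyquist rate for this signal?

113 MHz

Highest-frequency component: 56.5 MHz.
Nyquist rate = 2 × 56.5 MHz = 113 MHz.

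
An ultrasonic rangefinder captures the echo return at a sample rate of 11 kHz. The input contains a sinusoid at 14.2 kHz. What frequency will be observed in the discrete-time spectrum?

14.2 kHz mod fs = 3.2 kHz.
3.2 kHz ≤ fs/2 = 5.5 kHz, appears at 3.2 kHz.

3.2 kHz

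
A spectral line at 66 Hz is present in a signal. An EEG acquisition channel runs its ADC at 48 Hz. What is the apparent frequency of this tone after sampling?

18 Hz

66 Hz mod fs = 18 Hz.
18 Hz ≤ fs/2 = 24 Hz, appears at 18 Hz.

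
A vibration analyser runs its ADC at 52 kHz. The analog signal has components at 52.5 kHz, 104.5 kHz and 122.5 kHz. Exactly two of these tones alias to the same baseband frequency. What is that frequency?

fs/2 = 26 kHz.
52.5 kHz mod fs = 0.5 kHz.
0.5 kHz ≤ fs/2 = 26 kHz, appears at 0.5 kHz.
104.5 kHz mod fs = 0.5 kHz.
0.5 kHz ≤ fs/2 = 26 kHz, appears at 0.5 kHz.
122.5 kHz mod fs = 18.5 kHz.
18.5 kHz ≤ fs/2 = 26 kHz, appears at 18.5 kHz.
52.5 kHz and 104.5 kHz both map to 0.5 kHz.

0.5 kHz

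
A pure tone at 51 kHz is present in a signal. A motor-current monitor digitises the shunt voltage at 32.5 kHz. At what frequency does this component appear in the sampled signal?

14 kHz

51 kHz mod fs = 18.5 kHz.
18.5 kHz > fs/2 = 16.25 kHz, folds to fs − 18.5 kHz = 14 kHz.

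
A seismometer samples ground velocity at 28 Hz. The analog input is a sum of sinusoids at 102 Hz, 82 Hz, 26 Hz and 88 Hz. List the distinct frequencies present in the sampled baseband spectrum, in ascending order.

2 Hz, 4 Hz, 10 Hz

fs/2 = 14 Hz.
102 Hz mod fs = 18 Hz.
18 Hz > fs/2 = 14 Hz, folds to fs − 18 Hz = 10 Hz.
82 Hz mod fs = 26 Hz.
26 Hz > fs/2 = 14 Hz, folds to fs − 26 Hz = 2 Hz.
26 Hz > fs/2 = 14 Hz, folds to fs − 26 Hz = 2 Hz.
88 Hz mod fs = 4 Hz.
4 Hz ≤ fs/2 = 14 Hz, appears at 4 Hz.
Distinct values: {2 Hz, 4 Hz, 10 Hz}.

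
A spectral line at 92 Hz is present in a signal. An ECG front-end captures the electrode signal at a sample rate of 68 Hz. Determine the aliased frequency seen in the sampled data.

92 Hz mod fs = 24 Hz.
24 Hz ≤ fs/2 = 34 Hz, appears at 24 Hz.

24 Hz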